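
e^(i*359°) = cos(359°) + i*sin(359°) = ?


cos(359°) = 0.9998
sin(359°) = -0.0175

e^(i*359°) = 0.9998 - 0.0175i


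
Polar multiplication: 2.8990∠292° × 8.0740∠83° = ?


r = 2.8990 * 8.0740 = 23.4065
theta = 292° + 83° = 375° = 15° (mod 360)

23.4065 cis(15°)


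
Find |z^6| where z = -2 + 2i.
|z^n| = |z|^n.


|z| = sqrt(4+4) = sqrt(8) = 2.8284
|z^6| = |z|^6 = (sqrt(8))^6 = 8^3 = 512

|z^6| = 512


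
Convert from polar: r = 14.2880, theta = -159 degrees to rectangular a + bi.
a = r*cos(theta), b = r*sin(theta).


a = 14.2880*cos(-159°) = 14.2880*(-0.93358) = -13.3390
b = 14.2880*sin(-159°) = 14.2880*(-0.35837) = -5.1204

-13.3390 - 5.1204i


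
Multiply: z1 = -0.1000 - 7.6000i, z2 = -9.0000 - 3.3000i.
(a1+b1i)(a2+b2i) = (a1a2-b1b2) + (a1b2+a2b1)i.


Real = -0.1*(-9) - (-7.6)*(-3.3) = 0.9 - 25.08 = -24.18
Imag = -0.1*(-3.3) - (9)*(-7.6) = 0.33 + 68.4 = 68.73

-24.1800 + 68.7300i


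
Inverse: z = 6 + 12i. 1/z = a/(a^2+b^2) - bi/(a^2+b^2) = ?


|z|^2 = 36+144 = 180
1/z = (6 - 12i)/180

1/z = 0.0333 - 0.0667i


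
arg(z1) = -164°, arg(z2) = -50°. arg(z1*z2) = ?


arg(z1*z2) = -164° - 50° = -214°
Normalized to (-180°, 180°]: 146°

146°


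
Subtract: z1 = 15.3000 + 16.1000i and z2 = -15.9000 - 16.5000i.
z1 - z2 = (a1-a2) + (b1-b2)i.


Real: 15.3 + 15.9 = 31.2
Imag: 16.1 + 16.5 = 32.6

31.2000 + 32.6000i


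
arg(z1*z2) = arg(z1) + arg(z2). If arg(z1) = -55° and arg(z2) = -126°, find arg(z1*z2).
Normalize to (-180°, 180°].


arg(z1*z2) = -55° - 126° = -181°
Normalized to (-180°, 180°]: 179°

179°


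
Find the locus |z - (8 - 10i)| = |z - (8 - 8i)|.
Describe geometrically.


Equal distances means the locus is the perpendicular bisector of z1 and z2.
Midpoint = ((8+8)/2, (-10+(-8))/2) = (8.0000, -9.0000)

Perpendicular bisector through (8.0000, -9.0000)


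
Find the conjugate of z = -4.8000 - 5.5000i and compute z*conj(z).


z_bar = -4.8000 + 5.5000i
z*z_bar = (-4.8)^2 + (-5.5)^2 = 23.04 + 30.25 = 53.29

z_bar = -4.8000 + 5.5000i, z*z_bar = 53.29


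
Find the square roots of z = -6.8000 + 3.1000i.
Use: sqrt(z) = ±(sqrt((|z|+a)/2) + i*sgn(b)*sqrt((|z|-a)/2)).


|z| = sqrt(46.24+9.61) = 7.4733
sqrt((|z|+a)/2) = sqrt((7.4733+(-6.8))/2) = sqrt(0.3366) = 0.5802
sqrt((|z|-a)/2) = sqrt((7.4733-(-6.8))/2) = sqrt(7.1366) = 2.6714

±(0.5802 + 2.6714i) i.e. 0.5802 + 2.6714i and -0.5802 - 2.6714i


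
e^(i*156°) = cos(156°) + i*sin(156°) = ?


cos(156°) = -0.9135
sin(156°) = 0.4067

e^(i*156°) = -0.9135 + 0.4067i


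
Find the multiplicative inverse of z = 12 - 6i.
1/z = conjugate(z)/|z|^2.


|z|^2 = 144+36 = 180
1/z = (12 + 6i)/180

1/z = 0.0667 + 0.0333i


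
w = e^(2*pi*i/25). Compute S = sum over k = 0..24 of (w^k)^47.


The roots are w_k = w^k with w = e^(2*pi*i/25), and (w^k)^47 = (w^47)^k.
So S = 1 + u + u^2 + ... + u^(24) with u = w^47.
47 = 1*25 + 22, so 47 is not a multiple of 25: u = (w^25)^1 * w^22 = w^22 ≠ 1 (w is a primitive 25th root), while u^25 = (w^25)^47 = 1.
Geometric series: S = (1 - u^25)/(1 - u) = (1 - 1)/(1 - u) = 0

S = 0


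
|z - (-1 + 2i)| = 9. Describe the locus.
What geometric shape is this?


|z - z0| = r is a circle with center z0 and radius r.
Center = (-1, 2), radius = 9

Circle with center (-1, 2) and radius 9


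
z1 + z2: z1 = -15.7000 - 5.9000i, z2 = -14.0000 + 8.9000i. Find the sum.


Real: -15.7 - 14 = -29.7
Imag: -5.9 + 8.9 = 3

-29.7000 + 3.0000i


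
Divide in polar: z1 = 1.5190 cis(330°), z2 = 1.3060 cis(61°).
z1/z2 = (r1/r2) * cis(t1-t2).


r = 1.5190 / 1.3060 = 1.1631
theta = 330° - 61° = 269° = 269° (mod 360)

1.1631 cis(269°)


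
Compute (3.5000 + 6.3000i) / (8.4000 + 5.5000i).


Conjugate of z2 = 8.4000 - 5.5000i
Numerator: (3.5000 + 6.3000i)(8.4000 - 5.5000i) = 64.0500 + 33.6700i
Denominator: 8.4^2 + 5.5^2 = 100.81
Result = (64.0500 + 33.6700i)/100.81

0.6354 + 0.3340i


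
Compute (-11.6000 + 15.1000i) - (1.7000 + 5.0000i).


Real: -11.6 - 1.7 = -13.3
Imag: 15.1 - 5 = 10.1

-13.3000 + 10.1000i


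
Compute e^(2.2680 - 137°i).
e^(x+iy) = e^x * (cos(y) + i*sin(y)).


e^2.2680 = 9.66006
cos(-137°) = -0.73135
sin(-137°) = -0.681998
Real = 9.66006*(-0.73135) = -7.0649
Imag = 9.66006*(-0.681998) = -6.5881

-7.0649 - 6.5881i


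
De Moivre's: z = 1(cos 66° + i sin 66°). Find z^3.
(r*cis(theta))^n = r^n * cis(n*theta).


r^3 = 1^3 = 1
n*theta = 3*66° = 198° = 198° (mod 360)
a = 1*cos(198°) = -0.9511
b = 1*sin(198°) = -0.3090

1 cis(198°) = -0.9511 - 0.3090i


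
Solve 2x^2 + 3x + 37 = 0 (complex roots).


disc = 3^2 - 4*2*37 = 9 - 296 = -287
sqrt(|disc|) = sqrt(287) = 16.9411
Real part = -3/(2*2) = -0.7500
Imag part = 16.9411/(2*2) = 4.2353

-0.7500 ± 4.2353i


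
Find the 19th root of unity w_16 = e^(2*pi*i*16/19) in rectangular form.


Angle = 360*16/19 = 303.1579°
a = cos(303.1579°) = 0.5469
b = sin(303.1579°) = -0.8372

0.5469 - 0.8372i


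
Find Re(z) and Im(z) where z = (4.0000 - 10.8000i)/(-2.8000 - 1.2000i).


Multiply by conjugate: (4.0000 - 10.8000i)(-2.8000 + 1.2000i) / ((-2.8)^2 + (-1.2)^2)
Numerator real = 4*(-2.8) - (10.8)*(-1.2) = 1.76
Numerator imag = -10.8*(-2.8) - 4*(-1.2) = 35.04
Denominator = 9.28
Re(z) = 1.76/9.28 = 0.1897
Im(z) = 35.04/9.28 = 3.7759

Re(z) = 0.1897, Im(z) = 3.7759


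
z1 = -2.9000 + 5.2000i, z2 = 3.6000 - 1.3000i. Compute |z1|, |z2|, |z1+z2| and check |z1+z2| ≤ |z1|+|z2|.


|z1| = sqrt((-2.9)^2 + 5.2^2) = sqrt(35.45) = 5.9540
|z2| = sqrt(3.6^2 + (-1.3)^2) = sqrt(14.65) = 3.8275
z1+z2 = 0.7000 + 3.9000i
|z1+z2| = sqrt(15.7) = 3.9623
|z1|+|z2| = 5.9540 + 3.8275 = 9.7815

|z1+z2| = 3.9623 ≤ |z1|+|z2| = 9.7815 (verified)


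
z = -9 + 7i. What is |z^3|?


|z| = sqrt(81+49) = sqrt(130) = 11.4018
|z^3| = |z|^3 = (sqrt(130))^3 = 130*sqrt(130)

|z^3| = 130*sqrt(130) ≈ 1482.2281


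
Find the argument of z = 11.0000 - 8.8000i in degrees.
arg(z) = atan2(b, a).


Re = 11, Im = -8.8
arg = atan2(-8.8, 11) = -38.6598 degrees

arg(z) = -38.6598 degrees


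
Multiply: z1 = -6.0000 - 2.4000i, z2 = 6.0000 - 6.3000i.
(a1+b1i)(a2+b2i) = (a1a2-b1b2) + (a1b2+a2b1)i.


Real = -6*6 - (-2.4)*(-6.3) = -36 - 15.12 = -51.12
Imag = -6*(-6.3) + 6*(-2.4) = 37.8 - (14.4) = 23.4

-51.1200 + 23.4000i


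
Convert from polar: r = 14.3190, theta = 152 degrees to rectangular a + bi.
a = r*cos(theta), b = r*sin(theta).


a = 14.3190*cos(152°) = 14.3190*(-0.882948) = -12.6429
b = 14.3190*sin(152°) = 14.3190*0.469472 = 6.7224

-12.6429 + 6.7224i


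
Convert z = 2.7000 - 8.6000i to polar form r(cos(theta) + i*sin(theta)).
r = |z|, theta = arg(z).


r = sqrt(7.29+73.96) = sqrt(81.25) = 9.0139
theta = atan2(-8.6, 2.7) = -72.5701 degrees

r = 9.0139, theta = -72.5701 degrees


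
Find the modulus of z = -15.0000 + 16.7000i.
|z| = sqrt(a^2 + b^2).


|z| = sqrt((-15)^2 + 16.7^2) = sqrt(225 + 278.89) = sqrt(503.89) = 22.4475

|z| = 22.4475


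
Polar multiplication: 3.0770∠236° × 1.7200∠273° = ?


r = 3.0770 * 1.7200 = 5.2924
theta = 236° + 273° = 509° = 149° (mod 360)

5.2924 cis(149°)


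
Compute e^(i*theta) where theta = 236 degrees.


cos(236°) = -0.5592
sin(236°) = -0.8290

e^(i*236°) = -0.5592 - 0.8290i


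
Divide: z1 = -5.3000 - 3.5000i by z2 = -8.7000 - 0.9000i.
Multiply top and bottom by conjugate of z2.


Conjugate of z2 = -8.7000 + 0.9000i
Numerator: (-5.3000 - 3.5000i)(-8.7000 + 0.9000i) = 49.2600 + 25.6800i
Denominator: (-8.7)^2 + (-0.9)^2 = 76.5
Result = (49.2600 + 25.6800i)/76.5

0.6439 + 0.3357i


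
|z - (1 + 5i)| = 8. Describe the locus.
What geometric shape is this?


|z - z0| = r is a circle with center z0 and radius r.
Center = (1, 5), radius = 8

Circle with center (1, 5) and radius 8


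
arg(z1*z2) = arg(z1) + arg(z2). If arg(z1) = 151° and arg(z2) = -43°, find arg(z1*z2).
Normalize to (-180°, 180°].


arg(z1*z2) = 151° - 43° = 108°
Normalized to (-180°, 180°]: 108°

108°


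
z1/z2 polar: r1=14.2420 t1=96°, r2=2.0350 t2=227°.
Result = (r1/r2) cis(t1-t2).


r = 14.2420 / 2.0350 = 6.9985
theta = 96° - 227° = -131° = 229° (mod 360)

6.9985 cis(229°)


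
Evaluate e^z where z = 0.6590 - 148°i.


e^0.6590 = 1.9329
cos(-148°) = -0.84805
sin(-148°) = -0.52992
Real = 1.9329*(-0.84805) = -1.6392
Imag = 1.9329*(-0.52992) = -1.0243

-1.6392 - 1.0243i


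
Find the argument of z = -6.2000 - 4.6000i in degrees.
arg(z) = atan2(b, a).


Re = -6.2, Im = -4.6
arg = atan2(-4.6, -6.2) = -143.4270 degrees

arg(z) = -143.4270 degrees


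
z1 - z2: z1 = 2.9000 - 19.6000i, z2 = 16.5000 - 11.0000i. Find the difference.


Real: 2.9 - 16.5 = -13.6
Imag: -19.6 + 11 = -8.6

-13.6000 - 8.6000i


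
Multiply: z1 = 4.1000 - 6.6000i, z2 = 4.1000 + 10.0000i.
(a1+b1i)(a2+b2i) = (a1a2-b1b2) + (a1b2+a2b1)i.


Real = 4.1*4.1 - (-6.6)*10 = 16.81 - (-66) = 82.81
Imag = 4.1*10 + 4.1*(-6.6) = 41 - (27.06) = 13.94

82.8100 + 13.9400i


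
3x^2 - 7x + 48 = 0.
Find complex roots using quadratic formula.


disc = (-7)^2 - 4*3*48 = 49 - 576 = -527
sqrt(|disc|) = sqrt(527) = 22.9565
Real part = 7/(2*3) = 1.1667
Imag part = 22.9565/(2*3) = 3.8261

1.1667 ± 3.8261i


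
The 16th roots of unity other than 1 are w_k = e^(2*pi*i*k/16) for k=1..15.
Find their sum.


With w = e^(2*pi*i/16), all 16 of the 16th roots of unity w^0 = 1, w, ..., w^(15) sum to 0: 1 + w + ... + w^(15) = (1 - w^16)/(1 - w) = 0 since w^16 = 1, w ≠ 1.
Removing the root 1: w + w^2 + ... + w^(15) = 0 - 1 = -1

Sum = -1


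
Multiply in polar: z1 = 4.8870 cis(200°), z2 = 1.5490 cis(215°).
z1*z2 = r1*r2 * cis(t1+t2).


r = 4.8870 * 1.5490 = 7.5700
theta = 200° + 215° = 415° = 55° (mod 360)

7.5700 cis(55°)


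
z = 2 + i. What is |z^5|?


|z| = sqrt(4+1) = sqrt(5) = 2.2361
|z^5| = |z|^5 = (sqrt(5))^5 = 5^2 * sqrt(5) = 25*sqrt(5)

|z^5| = 25*sqrt(5) ≈ 55.9017


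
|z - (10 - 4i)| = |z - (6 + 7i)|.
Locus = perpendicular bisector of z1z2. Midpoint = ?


Equal distances means the locus is the perpendicular bisector of z1 and z2.
Midpoint = ((10+6)/2, (-4+7)/2) = (8.0000, 1.5000)

Perpendicular bisector through (8.0000, 1.5000)


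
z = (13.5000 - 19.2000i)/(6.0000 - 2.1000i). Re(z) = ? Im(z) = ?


Multiply by conjugate: (13.5000 - 19.2000i)(6.0000 + 2.1000i) / (6^2 + (-2.1)^2)
Numerator real = 13.5*6 - (19.2)*(-2.1) = 121.32
Numerator imag = -19.2*6 - 13.5*(-2.1) = -86.85
Denominator = 40.41
Re(z) = 121.32/40.41 = 3.0022
Im(z) = -86.85/40.41 = -2.1492

Re(z) = 3.0022, Im(z) = -2.1492


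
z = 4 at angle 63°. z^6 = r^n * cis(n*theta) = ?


r^6 = 4^6 = 4096
n*theta = 6*63° = 378° = 18° (mod 360)
a = 4096*cos(18°) = 3895.5275
b = 4096*sin(18°) = 1265.7336

4096 cis(18°) = 3895.5275 + 1265.7336i


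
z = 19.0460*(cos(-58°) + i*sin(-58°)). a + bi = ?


a = 19.0460*cos(-58°) = 19.0460*0.529919 = 10.0928
b = 19.0460*sin(-58°) = 19.0460*(-0.848048) = -16.1519

10.0928 - 16.1519i


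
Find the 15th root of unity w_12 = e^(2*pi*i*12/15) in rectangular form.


Angle = 360*12/15 = 288°
a = cos(288°) = 0.3090
b = sin(288°) = -0.9511

0.3090 - 0.9511i


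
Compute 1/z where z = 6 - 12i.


|z|^2 = 36+144 = 180
1/z = (6 + 12i)/180

1/z = 0.0333 + 0.0667i


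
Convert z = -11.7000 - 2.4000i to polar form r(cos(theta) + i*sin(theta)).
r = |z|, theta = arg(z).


r = sqrt(136.89+5.76) = sqrt(142.65) = 11.9436
theta = atan2(-2.4, -11.7) = -168.4078 degrees

r = 11.9436, theta = -168.4078 degrees


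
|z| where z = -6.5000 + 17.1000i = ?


|z| = sqrt((-6.5)^2 + 17.1^2) = sqrt(42.25 + 292.41) = sqrt(334.66) = 18.2937

|z| = 18.2937


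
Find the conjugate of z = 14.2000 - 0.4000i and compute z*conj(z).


z_bar = 14.2000 + 0.4000i
z*z_bar = 14.2^2 + (-0.4)^2 = 201.64 + 0.16 = 201.8

z_bar = 14.2000 + 0.4000i, z*z_bar = 201.8


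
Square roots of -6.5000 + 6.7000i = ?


|z| = sqrt(42.25+44.89) = 9.3349
sqrt((|z|+a)/2) = sqrt((9.3349+(-6.5))/2) = sqrt(1.4174) = 1.1906
sqrt((|z|-a)/2) = sqrt((9.3349-(-6.5))/2) = sqrt(7.9174) = 2.8138

±(1.1906 + 2.8138i) i.e. 1.1906 + 2.8138i and -1.1906 - 2.8138i


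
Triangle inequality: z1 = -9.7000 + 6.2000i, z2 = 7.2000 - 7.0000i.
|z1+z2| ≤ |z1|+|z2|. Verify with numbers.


|z1| = sqrt((-9.7)^2 + 6.2^2) = sqrt(132.53) = 11.5122
|z2| = sqrt(7.2^2 + (-7)^2) = sqrt(100.84) = 10.0419
z1+z2 = -2.5000 - 0.8000i
|z1+z2| = sqrt(6.89) = 2.6249
|z1|+|z2| = 11.5122 + 10.0419 = 21.5541

|z1+z2| = 2.6249 ≤ |z1|+|z2| = 21.5541 (verified)


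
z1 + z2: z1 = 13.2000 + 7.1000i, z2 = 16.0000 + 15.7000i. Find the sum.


Real: 13.2 + 16 = 29.2
Imag: 7.1 + 15.7 = 22.8

29.2000 + 22.8000i


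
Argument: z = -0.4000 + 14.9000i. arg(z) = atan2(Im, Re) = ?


Re = -0.4, Im = 14.9
arg = atan2(14.9, -0.4) = 91.5378 degrees

arg(z) = 91.5378 degrees


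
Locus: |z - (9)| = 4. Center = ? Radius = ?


|z - z0| = r is a circle with center z0 and radius r.
Center = (9, 0), radius = 4

Circle with center (9, 0) and radius 4


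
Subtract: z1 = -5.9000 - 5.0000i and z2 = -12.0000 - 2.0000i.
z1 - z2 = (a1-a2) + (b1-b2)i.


Real: -5.9 + 12 = 6.1
Imag: -5 + 2 = -3

6.1000 - 3.0000i


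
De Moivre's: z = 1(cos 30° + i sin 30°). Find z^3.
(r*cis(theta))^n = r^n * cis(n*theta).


r^3 = 1^3 = 1
n*theta = 3*30° = 90° = 90° (mod 360)
a = 1*cos(90°) = 0
b = 1*sin(90°) = 1.0000

1 cis(90°) = 0 + 1.0000i


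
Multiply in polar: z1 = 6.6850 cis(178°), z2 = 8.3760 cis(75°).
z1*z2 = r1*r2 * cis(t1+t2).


r = 6.6850 * 8.3760 = 55.9936
theta = 178° + 75° = 253° = 253° (mod 360)

55.9936 cis(253°)


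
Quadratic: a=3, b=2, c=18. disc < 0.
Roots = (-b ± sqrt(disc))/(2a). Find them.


disc = 2^2 - 4*3*18 = 4 - 216 = -212
sqrt(|disc|) = sqrt(212) = 14.5602
Real part = -2/(2*3) = -0.3333
Imag part = 14.5602/(2*3) = 2.4267

-0.3333 ± 2.4267i


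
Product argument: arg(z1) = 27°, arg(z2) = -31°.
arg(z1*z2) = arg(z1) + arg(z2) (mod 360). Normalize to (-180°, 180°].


arg(z1*z2) = 27° - 31° = -4°
Normalized to (-180°, 180°]: -4°

-4°


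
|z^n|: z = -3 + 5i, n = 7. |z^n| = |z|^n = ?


|z| = sqrt(9+25) = sqrt(34) = 5.8310
|z^7| = |z|^7 = (sqrt(34))^7 = 34^3 * sqrt(34) = 39304*sqrt(34)

|z^7| = 39304*sqrt(34) ≈ 229179.7333


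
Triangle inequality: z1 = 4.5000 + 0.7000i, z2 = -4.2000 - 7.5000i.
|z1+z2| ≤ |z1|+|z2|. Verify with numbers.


|z1| = sqrt(4.5^2 + 0.7^2) = sqrt(20.74) = 4.5541
|z2| = sqrt((-4.2)^2 + (-7.5)^2) = sqrt(73.89) = 8.5959
z1+z2 = 0.3000 - 6.8000i
|z1+z2| = sqrt(46.33) = 6.8066
|z1|+|z2| = 4.5541 + 8.5959 = 13.1500

|z1+z2| = 6.8066 ≤ |z1|+|z2| = 13.1500 (verified)


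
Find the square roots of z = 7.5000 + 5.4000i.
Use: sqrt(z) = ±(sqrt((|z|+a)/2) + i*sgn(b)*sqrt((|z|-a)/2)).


|z| = sqrt(56.25+29.16) = 9.2418
sqrt((|z|+a)/2) = sqrt((9.2418+7.5)/2) = sqrt(8.3709) = 2.8932
sqrt((|z|-a)/2) = sqrt((9.2418-7.5)/2) = sqrt(0.8709) = 0.9332

±(2.8932 + 0.9332i) i.e. 2.8932 + 0.9332i and -2.8932 - 0.9332i


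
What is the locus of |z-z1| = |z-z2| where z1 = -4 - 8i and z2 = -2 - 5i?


Equal distances means the locus is the perpendicular bisector of z1 and z2.
Midpoint = ((-4+(-2))/2, (-8+(-5))/2) = (-3.0000, -6.5000)

Perpendicular bisector through (-3.0000, -6.5000)


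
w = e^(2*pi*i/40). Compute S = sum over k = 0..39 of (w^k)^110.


The roots are w_k = w^k with w = e^(2*pi*i/40), and (w^k)^110 = (w^110)^k.
So S = 1 + u + u^2 + ... + u^(39) with u = w^110.
110 = 2*40 + 30, so 110 is not a multiple of 40: u = (w^40)^2 * w^30 = w^30 ≠ 1 (w is a primitive 40th root), while u^40 = (w^40)^110 = 1.
Geometric series: S = (1 - u^40)/(1 - u) = (1 - 1)/(1 - u) = 0

S = 0


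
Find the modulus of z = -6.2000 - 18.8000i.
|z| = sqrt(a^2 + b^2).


|z| = sqrt((-6.2)^2 + (-18.8)^2) = sqrt(38.44 + 353.44) = sqrt(391.88) = 19.7960

|z| = 19.7960


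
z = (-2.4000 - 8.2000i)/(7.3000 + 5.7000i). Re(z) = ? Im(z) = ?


Multiply by conjugate: (-2.4000 - 8.2000i)(7.3000 - 5.7000i) / (7.3^2 + 5.7^2)
Numerator real = -2.4*7.3 - (8.2)*5.7 = -64.26
Numerator imag = -8.2*7.3 - (-2.4)*5.7 = -46.18
Denominator = 85.78
Re(z) = -64.26/85.78 = -0.7491
Im(z) = -46.18/85.78 = -0.5384

Re(z) = -0.7491, Im(z) = -0.5384


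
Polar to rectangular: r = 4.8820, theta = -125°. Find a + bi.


a = 4.8820*cos(-125°) = 4.8820*(-0.57358) = -2.8002
b = 4.8820*sin(-125°) = 4.8820*(-0.81915) = -3.9991

-2.8002 - 3.9991i


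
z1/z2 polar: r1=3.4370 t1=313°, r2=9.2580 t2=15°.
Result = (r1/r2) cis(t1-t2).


r = 3.4370 / 9.2580 = 0.3712
theta = 313° - 15° = 298° = 298° (mod 360)

0.3712 cis(298°)


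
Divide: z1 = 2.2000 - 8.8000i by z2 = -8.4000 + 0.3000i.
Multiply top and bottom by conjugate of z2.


Conjugate of z2 = -8.4000 - 0.3000i
Numerator: (2.2000 - 8.8000i)(-8.4000 - 0.3000i) = -21.1200 + 73.2600i
Denominator: (-8.4)^2 + 0.3^2 = 70.65
Result = (-21.1200 + 73.2600i)/70.65

-0.2989 + 1.0369i


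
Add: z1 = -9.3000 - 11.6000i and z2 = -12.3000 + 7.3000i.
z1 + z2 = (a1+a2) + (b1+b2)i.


Real: -9.3 - 12.3 = -21.6
Imag: -11.6 + 7.3 = -4.3

-21.6000 - 4.3000i


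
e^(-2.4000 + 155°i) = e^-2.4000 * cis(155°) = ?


e^-2.4000 = 0.0907
cos(155°) = -0.9063
sin(155°) = 0.4226
Real = 0.0907*(-0.9063) = -0.0822
Imag = 0.0907*0.4226 = 0.0383

-0.0822 + 0.0383i


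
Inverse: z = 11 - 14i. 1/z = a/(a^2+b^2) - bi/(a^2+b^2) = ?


|z|^2 = 121+196 = 317
1/z = (11 + 14i)/317

1/z = 0.0347 + 0.0442i


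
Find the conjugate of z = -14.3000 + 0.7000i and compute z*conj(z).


z_bar = -14.3000 - 0.7000i
z*z_bar = (-14.3)^2 + 0.7^2 = 204.49 + 0.49 = 204.98

z_bar = -14.3000 - 0.7000i, z*z_bar = 204.98


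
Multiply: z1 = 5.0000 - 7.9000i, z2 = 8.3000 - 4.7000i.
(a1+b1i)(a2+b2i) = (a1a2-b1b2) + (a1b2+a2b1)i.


Real = 5*8.3 - (-7.9)*(-4.7) = 41.5 - 37.13 = 4.37
Imag = 5*(-4.7) + 8.3*(-7.9) = -23.5 - (65.57) = -89.07

4.3700 - 89.0700i


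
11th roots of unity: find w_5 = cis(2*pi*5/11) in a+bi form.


Angle = 360*5/11 = 163.6364°
a = cos(163.6364°) = -0.9595
b = sin(163.6364°) = 0.2817

-0.9595 + 0.2817i


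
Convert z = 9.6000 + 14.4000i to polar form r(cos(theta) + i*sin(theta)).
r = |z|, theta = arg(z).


r = sqrt(92.16+207.36) = sqrt(299.52) = 17.3066
theta = atan2(14.4, 9.6) = 56.3099 degrees

r = 17.3066, theta = 56.3099 degrees


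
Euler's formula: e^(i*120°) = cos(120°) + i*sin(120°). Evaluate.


cos(120°) = -0.5000
sin(120°) = 0.8660

e^(i*120°) = -0.5000 + 0.8660i


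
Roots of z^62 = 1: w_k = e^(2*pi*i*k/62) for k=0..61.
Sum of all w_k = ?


The sum of all 62th roots of unity is 0.
Geometric series: (1 - w^62)/(1 - w) = (1-1)/(1-w) = 0 since w^62 = 1, w ≠ 1.
Alternatively: coefficient of z^61 in z^62 - 1 is 0.

0


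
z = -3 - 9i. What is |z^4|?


|z| = sqrt(9+81) = sqrt(90) = 9.4868
|z^4| = |z|^4 = (sqrt(90))^4 = 90^2 = 8100

|z^4| = 8100


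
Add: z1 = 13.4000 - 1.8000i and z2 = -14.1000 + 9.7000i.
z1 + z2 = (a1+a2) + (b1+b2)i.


Real: 13.4 - 14.1 = -0.7
Imag: -1.8 + 9.7 = 7.9

-0.7000 + 7.9000i


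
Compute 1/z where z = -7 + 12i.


|z|^2 = 49+144 = 193
1/z = (-7 - 12i)/193

1/z = -0.0363 - 0.0622i


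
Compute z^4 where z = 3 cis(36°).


r^4 = 3^4 = 81
n*theta = 4*36° = 144° = 144° (mod 360)
a = 81*cos(144°) = -65.5304
b = 81*sin(144°) = 47.6106

81 cis(144°) = -65.5304 + 47.6106i


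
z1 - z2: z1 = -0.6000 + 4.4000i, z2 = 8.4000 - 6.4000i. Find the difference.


Real: -0.6 - 8.4 = -9
Imag: 4.4 + 6.4 = 10.8

-9.0000 + 10.8000i


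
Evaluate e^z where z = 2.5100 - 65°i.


e^2.5100 = 12.3049
cos(-65°) = 0.42262
sin(-65°) = -0.90631
Real = 12.3049*0.42262 = 5.2003
Imag = 12.3049*(-0.90631) = -11.1521

5.2003 - 11.1521i


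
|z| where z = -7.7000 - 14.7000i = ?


|z| = sqrt((-7.7)^2 + (-14.7)^2) = sqrt(59.29 + 216.09) = sqrt(275.38) = 16.5946

|z| = 16.5946


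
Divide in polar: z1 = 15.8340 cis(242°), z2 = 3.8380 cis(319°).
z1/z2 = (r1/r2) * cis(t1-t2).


r = 15.8340 / 3.8380 = 4.1256
theta = 242° - 319° = -77° = 283° (mod 360)

4.1256 cis(283°)


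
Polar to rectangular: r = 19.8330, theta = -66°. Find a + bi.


a = 19.8330*cos(-66°) = 19.8330*0.406737 = 8.0668
b = 19.8330*sin(-66°) = 19.8330*(-0.913545) = -18.1183

8.0668 - 18.1183i


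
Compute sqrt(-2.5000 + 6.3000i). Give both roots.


|z| = sqrt(6.25+39.69) = 6.7779
sqrt((|z|+a)/2) = sqrt((6.7779+(-2.5))/2) = sqrt(2.1390) = 1.4625
sqrt((|z|-a)/2) = sqrt((6.7779-(-2.5))/2) = sqrt(4.6390) = 2.1538

±(1.4625 + 2.1538i) i.e. 1.4625 + 2.1538i and -1.4625 - 2.1538i


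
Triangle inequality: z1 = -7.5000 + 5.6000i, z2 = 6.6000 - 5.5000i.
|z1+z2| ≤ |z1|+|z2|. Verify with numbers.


|z1| = sqrt((-7.5)^2 + 5.6^2) = sqrt(87.61) = 9.3600
|z2| = sqrt(6.6^2 + (-5.5)^2) = sqrt(73.81) = 8.5913
z1+z2 = -0.9000 + 0.1000i
|z1+z2| = sqrt(0.82) = 0.9055
|z1|+|z2| = 9.3600 + 8.5913 = 17.9513

|z1+z2| = 0.9055 ≤ |z1|+|z2| = 17.9513 (verified)


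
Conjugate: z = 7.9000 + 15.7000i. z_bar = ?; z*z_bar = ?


z_bar = 7.9000 - 15.7000i
z*z_bar = 7.9^2 + 15.7^2 = 62.41 + 246.49 = 308.9

z_bar = 7.9000 - 15.7000i, z*z_bar = 308.9


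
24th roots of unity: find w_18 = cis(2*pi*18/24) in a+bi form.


Angle = 360*18/24 = 270°
a = cos(270°) = 0
b = sin(270°) = -1.0000

0 - 1.0000i


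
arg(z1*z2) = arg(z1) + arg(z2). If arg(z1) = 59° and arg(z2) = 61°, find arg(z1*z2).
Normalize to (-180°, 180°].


arg(z1*z2) = 59° + 61° = 120°
Normalized to (-180°, 180°]: 120°

120°


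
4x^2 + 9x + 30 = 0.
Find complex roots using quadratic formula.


disc = 9^2 - 4*4*30 = 81 - 480 = -399
sqrt(|disc|) = sqrt(399) = 19.9750
Real part = -9/(2*4) = -1.1250
Imag part = 19.9750/(2*4) = 2.4969

-1.1250 ± 2.4969i


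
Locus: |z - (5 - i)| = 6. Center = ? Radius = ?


|z - z0| = r is a circle with center z0 and radius r.
Center = (5, -1), radius = 6

Circle with center (5, -1) and radius 6


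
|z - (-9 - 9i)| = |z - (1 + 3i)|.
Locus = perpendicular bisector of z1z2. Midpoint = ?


Equal distances means the locus is the perpendicular bisector of z1 and z2.
Midpoint = ((-9+1)/2, (-9+3)/2) = (-4.0000, -3.0000)

Perpendicular bisector through (-4.0000, -3.0000)


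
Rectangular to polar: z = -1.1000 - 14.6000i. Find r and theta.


r = sqrt(1.21+213.16) = sqrt(214.37) = 14.6414
theta = atan2(-14.6, -1.1) = -94.3087 degrees

r = 14.6414, theta = -94.3087 degrees


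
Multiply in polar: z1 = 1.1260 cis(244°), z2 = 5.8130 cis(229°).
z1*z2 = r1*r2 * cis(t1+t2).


r = 1.1260 * 5.8130 = 6.5454
theta = 244° + 229° = 473° = 113° (mod 360)

6.5454 cis(113°)


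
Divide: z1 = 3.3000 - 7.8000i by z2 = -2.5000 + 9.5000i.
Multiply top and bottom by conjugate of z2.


Conjugate of z2 = -2.5000 - 9.5000i
Numerator: (3.3000 - 7.8000i)(-2.5000 - 9.5000i) = -82.3500 - 11.8500i
Denominator: (-2.5)^2 + 9.5^2 = 96.5
Result = (-82.3500 - 11.8500i)/96.5

-0.8534 - 0.1228i


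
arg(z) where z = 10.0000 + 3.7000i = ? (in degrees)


Re = 10, Im = 3.7
arg = atan2(3.7, 10) = 20.3045 degrees

arg(z) = 20.3045 degrees


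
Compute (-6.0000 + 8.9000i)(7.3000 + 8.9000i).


Real = -6*7.3 - 8.9*8.9 = -43.8 - 79.21 = -123.01
Imag = -6*8.9 + 7.3*8.9 = -53.4 + 64.97 = 11.57

-123.0100 + 11.5700i


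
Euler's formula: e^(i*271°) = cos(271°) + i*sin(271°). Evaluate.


cos(271°) = 0.0175
sin(271°) = -0.9998

e^(i*271°) = 0.0175 - 0.9998i


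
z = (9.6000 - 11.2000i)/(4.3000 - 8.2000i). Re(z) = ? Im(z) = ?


Multiply by conjugate: (9.6000 - 11.2000i)(4.3000 + 8.2000i) / (4.3^2 + (-8.2)^2)
Numerator real = 9.6*4.3 - (11.2)*(-8.2) = 133.12
Numerator imag = -11.2*4.3 - 9.6*(-8.2) = 30.56
Denominator = 85.73
Re(z) = 133.12/85.73 = 1.5528
Im(z) = 30.56/85.73 = 0.3565

Re(z) = 1.5528, Im(z) = 0.3565


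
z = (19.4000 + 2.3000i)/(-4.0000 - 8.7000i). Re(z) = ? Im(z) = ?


Multiply by conjugate: (19.4000 + 2.3000i)(-4.0000 + 8.7000i) / ((-4)^2 + (-8.7)^2)
Numerator real = 19.4*(-4) + 2.3*(-8.7) = -97.61
Numerator imag = 2.3*(-4) - 19.4*(-8.7) = 159.58
Denominator = 91.69
Re(z) = -97.61/91.69 = -1.0646
Im(z) = 159.58/91.69 = 1.7404

Re(z) = -1.0646, Im(z) = 1.7404


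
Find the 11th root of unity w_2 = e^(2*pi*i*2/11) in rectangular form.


Angle = 360*2/11 = 65.4545°
a = cos(65.4545°) = 0.4154
b = sin(65.4545°) = 0.9096

0.4154 + 0.9096i


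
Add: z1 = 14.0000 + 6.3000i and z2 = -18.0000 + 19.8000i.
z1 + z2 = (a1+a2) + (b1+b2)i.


Real: 14 - 18 = -4
Imag: 6.3 + 19.8 = 26.1

-4.0000 + 26.1000i


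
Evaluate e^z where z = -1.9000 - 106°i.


e^-1.9000 = 0.1496
cos(-106°) = -0.2756
sin(-106°) = -0.9613
Real = 0.1496*(-0.2756) = -0.0412
Imag = 0.1496*(-0.9613) = -0.1438

-0.0412 - 0.1438i


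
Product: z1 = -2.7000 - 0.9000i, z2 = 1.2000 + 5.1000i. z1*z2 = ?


Real = -2.7*1.2 - (-0.9)*5.1 = -3.24 - (-4.59) = 1.35
Imag = -2.7*5.1 + 1.2*(-0.9) = -13.77 - (1.08) = -14.85

1.3500 - 14.8500i


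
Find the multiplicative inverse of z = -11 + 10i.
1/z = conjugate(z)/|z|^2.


|z|^2 = 121+100 = 221
1/z = (-11 - 10i)/221

1/z = -0.0498 - 0.0452i


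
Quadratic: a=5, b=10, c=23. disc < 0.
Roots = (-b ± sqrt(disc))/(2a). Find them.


disc = 10^2 - 4*5*23 = 100 - 460 = -360
sqrt(|disc|) = sqrt(360) = 18.9737
Real part = -10/(2*5) = -1.0000
Imag part = 18.9737/(2*5) = 1.8974

-1.0000 ± 1.8974i


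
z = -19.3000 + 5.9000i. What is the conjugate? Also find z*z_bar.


z_bar = -19.3000 - 5.9000i
z*z_bar = (-19.3)^2 + 5.9^2 = 372.49 + 34.81 = 407.3

z_bar = -19.3000 - 5.9000i, z*z_bar = 407.3


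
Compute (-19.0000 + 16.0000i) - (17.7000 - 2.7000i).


Real: -19 - 17.7 = -36.7
Imag: 16 + 2.7 = 18.7

-36.7000 + 18.7000i


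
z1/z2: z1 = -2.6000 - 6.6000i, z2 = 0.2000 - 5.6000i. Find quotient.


Conjugate of z2 = 0.2000 + 5.6000i
Numerator: (-2.6000 - 6.6000i)(0.2000 + 5.6000i) = 36.4400 - 15.8800i
Denominator: 0.2^2 + (-5.6)^2 = 31.4
Result = (36.4400 - 15.8800i)/31.4

1.1605 - 0.5057i


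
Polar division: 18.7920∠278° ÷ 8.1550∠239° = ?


r = 18.7920 / 8.1550 = 2.3044
theta = 278° - 239° = 39° = 39° (mod 360)

2.3044 cis(39°)


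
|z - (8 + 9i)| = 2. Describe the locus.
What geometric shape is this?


|z - z0| = r is a circle with center z0 and radius r.
Center = (8, 9), radius = 2

Circle with center (8, 9) and radius 2


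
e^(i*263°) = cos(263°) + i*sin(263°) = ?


cos(263°) = -0.1219
sin(263°) = -0.9925

e^(i*263°) = -0.1219 - 0.9925i


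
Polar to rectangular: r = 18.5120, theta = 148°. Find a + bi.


a = 18.5120*cos(148°) = 18.5120*(-0.84805) = -15.6991
b = 18.5120*sin(148°) = 18.5120*0.52992 = 9.8099

-15.6991 + 9.8099i


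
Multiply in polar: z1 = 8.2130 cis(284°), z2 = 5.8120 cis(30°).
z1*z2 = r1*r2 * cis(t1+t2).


r = 8.2130 * 5.8120 = 47.7340
theta = 284° + 30° = 314° = 314° (mod 360)

47.7340 cis(314°)


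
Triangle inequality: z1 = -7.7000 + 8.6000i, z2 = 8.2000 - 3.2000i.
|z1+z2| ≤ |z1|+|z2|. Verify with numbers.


|z1| = sqrt((-7.7)^2 + 8.6^2) = sqrt(133.25) = 11.5434
|z2| = sqrt(8.2^2 + (-3.2)^2) = sqrt(77.48) = 8.8023
z1+z2 = 0.5000 + 5.4000i
|z1+z2| = sqrt(29.41) = 5.4231
|z1|+|z2| = 11.5434 + 8.8023 = 20.3457

|z1+z2| = 5.4231 ≤ |z1|+|z2| = 20.3457 (verified)


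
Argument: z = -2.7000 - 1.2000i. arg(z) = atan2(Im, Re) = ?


Re = -2.7, Im = -1.2
arg = atan2(-1.2, -2.7) = -156.0375 degrees

arg(z) = -156.0375 degrees


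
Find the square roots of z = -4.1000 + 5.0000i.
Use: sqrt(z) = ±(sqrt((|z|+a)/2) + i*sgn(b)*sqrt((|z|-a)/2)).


|z| = sqrt(16.81+25) = 6.4661
sqrt((|z|+a)/2) = sqrt((6.4661+(-4.1))/2) = sqrt(1.1830) = 1.0877
sqrt((|z|-a)/2) = sqrt((6.4661-(-4.1))/2) = sqrt(5.2830) = 2.2985

±(1.0877 + 2.2985i) i.e. 1.0877 + 2.2985i and -1.0877 - 2.2985i


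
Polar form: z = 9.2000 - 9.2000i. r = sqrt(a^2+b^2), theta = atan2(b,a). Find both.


r = sqrt(84.64+84.64) = sqrt(169.28) = 13.0108
theta = atan2(-9.2, 9.2) = -45.0000 degrees

r = 13.0108, theta = -45.0000 degrees


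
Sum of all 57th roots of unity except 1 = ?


With w = e^(2*pi*i/57), all 57 of the 57th roots of unity w^0 = 1, w, ..., w^(56) sum to 0: 1 + w + ... + w^(56) = (1 - w^57)/(1 - w) = 0 since w^57 = 1, w ≠ 1.
Removing the root 1: w + w^2 + ... + w^(56) = 0 - 1 = -1

Sum = -1


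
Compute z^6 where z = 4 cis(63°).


r^6 = 4^6 = 4096
n*theta = 6*63° = 378° = 18° (mod 360)
a = 4096*cos(18°) = 3895.5275
b = 4096*sin(18°) = 1265.7336

4096 cis(18°) = 3895.5275 + 1265.7336i


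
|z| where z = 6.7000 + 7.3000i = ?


|z| = sqrt(6.7^2 + 7.3^2) = sqrt(44.89 + 53.29) = sqrt(98.18) = 9.9086

|z| = 9.9086


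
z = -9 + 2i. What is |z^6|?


|z| = sqrt(81+4) = sqrt(85) = 9.2195
|z^6| = |z|^6 = (sqrt(85))^6 = 85^3 = 614125

|z^6| = 614125


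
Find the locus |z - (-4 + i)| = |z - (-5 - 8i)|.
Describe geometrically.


Equal distances means the locus is the perpendicular bisector of z1 and z2.
Midpoint = ((-4+(-5))/2, (1+(-8))/2) = (-4.5000, -3.5000)

Perpendicular bisector through (-4.5000, -3.5000)


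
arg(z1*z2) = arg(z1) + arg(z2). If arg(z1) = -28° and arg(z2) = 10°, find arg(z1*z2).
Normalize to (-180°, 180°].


arg(z1*z2) = -28° + 10° = -18°
Normalized to (-180°, 180°]: -18°

-18°


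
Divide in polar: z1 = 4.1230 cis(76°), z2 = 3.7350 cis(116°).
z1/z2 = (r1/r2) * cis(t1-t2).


r = 4.1230 / 3.7350 = 1.1039
theta = 76° - 116° = -40° = 320° (mod 360)

1.1039 cis(320°)


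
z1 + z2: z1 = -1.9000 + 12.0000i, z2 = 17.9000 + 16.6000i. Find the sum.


Real: -1.9 + 17.9 = 16
Imag: 12 + 16.6 = 28.6

16.0000 + 28.6000i


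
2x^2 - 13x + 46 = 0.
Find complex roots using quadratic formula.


disc = (-13)^2 - 4*2*46 = 169 - 368 = -199
sqrt(|disc|) = sqrt(199) = 14.1067
Real part = 13/(2*2) = 3.2500
Imag part = 14.1067/(2*2) = 3.5267

3.2500 ± 3.5267i


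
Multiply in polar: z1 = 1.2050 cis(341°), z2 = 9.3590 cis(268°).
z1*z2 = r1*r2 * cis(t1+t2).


r = 1.2050 * 9.3590 = 11.2776
theta = 341° + 268° = 609° = 249° (mod 360)

11.2776 cis(249°)


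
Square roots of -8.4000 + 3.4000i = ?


|z| = sqrt(70.56+11.56) = 9.0620
sqrt((|z|+a)/2) = sqrt((9.0620+(-8.4))/2) = sqrt(0.3310) = 0.5753
sqrt((|z|-a)/2) = sqrt((9.0620-(-8.4))/2) = sqrt(8.7310) = 2.9548

±(0.5753 + 2.9548i) i.e. 0.5753 + 2.9548i and -0.5753 - 2.9548i


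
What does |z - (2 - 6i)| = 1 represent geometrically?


|z - z0| = r is a circle with center z0 and radius r.
Center = (2, -6), radius = 1

Circle with center (2, -6) and radius 1


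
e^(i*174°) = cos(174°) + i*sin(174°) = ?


cos(174°) = -0.9945
sin(174°) = 0.1045

e^(i*174°) = -0.9945 + 0.1045i


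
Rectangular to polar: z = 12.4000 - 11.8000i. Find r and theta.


r = sqrt(153.76+139.24) = sqrt(293) = 17.1172
theta = atan2(-11.8, 12.4) = -43.5797 degrees

r = 17.1172, theta = -43.5797 degrees


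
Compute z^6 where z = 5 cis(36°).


r^6 = 5^6 = 15625
n*theta = 6*36° = 216° = 216° (mod 360)
a = 15625*cos(216°) = -12640.8905
b = 15625*sin(216°) = -9184.1446

15625 cis(216°) = -12640.8905 - 9184.1446i


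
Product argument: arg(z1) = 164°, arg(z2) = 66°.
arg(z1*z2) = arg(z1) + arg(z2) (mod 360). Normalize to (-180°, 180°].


arg(z1*z2) = 164° + 66° = 230°
Normalized to (-180°, 180°]: -130°

-130°


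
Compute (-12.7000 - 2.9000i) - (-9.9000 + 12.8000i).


Real: -12.7 + 9.9 = -2.8
Imag: -2.9 - 12.8 = -15.7

-2.8000 - 15.7000i


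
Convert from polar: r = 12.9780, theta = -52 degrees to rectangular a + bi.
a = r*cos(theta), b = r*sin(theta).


a = 12.9780*cos(-52°) = 12.9780*0.6156615 = 7.9901
b = 12.9780*sin(-52°) = 12.9780*(-0.78801) = -10.2268

7.9901 - 10.2268i


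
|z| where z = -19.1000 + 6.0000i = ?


|z| = sqrt((-19.1)^2 + 6^2) = sqrt(364.81 + 36) = sqrt(400.81) = 20.0202

|z| = 20.0202


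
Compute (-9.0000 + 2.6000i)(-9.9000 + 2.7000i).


Real = -9*(-9.9) - 2.6*2.7 = 89.1 - 7.02 = 82.08
Imag = -9*2.7 - (9.9)*2.6 = -24.3 - (25.74) = -50.04

82.0800 - 50.0400i


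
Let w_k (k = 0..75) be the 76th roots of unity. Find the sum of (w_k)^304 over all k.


The roots are w_k = w^k with w = e^(2*pi*i/76), and (w^k)^304 = (w^304)^k.
So S = 1 + u + u^2 + ... + u^(75) with u = w^304.
304 = 4*76 + 0, so 304 is a multiple of 76 and u = (w^76)^4 = 1.
Every one of the 76 terms equals 1: S = 76

S = 76


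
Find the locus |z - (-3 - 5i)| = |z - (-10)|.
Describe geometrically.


Equal distances means the locus is the perpendicular bisector of z1 and z2.
Midpoint = ((-3+(-10))/2, (-5+0)/2) = (-6.5000, -2.5000)

Perpendicular bisector through (-6.5000, -2.5000)


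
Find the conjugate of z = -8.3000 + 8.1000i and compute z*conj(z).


z_bar = -8.3000 - 8.1000i
z*z_bar = (-8.3)^2 + 8.1^2 = 68.89 + 65.61 = 134.5

z_bar = -8.3000 - 8.1000i, z*z_bar = 134.5


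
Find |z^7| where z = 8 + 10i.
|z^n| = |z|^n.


|z| = sqrt(64+100) = sqrt(164) = 12.8062
|z^7| = |z|^7 = (sqrt(164))^7 = 164^3 * sqrt(164) = 4410944*sqrt(164)

|z^7| = 4410944*sqrt(164) ≈ 56487644.8727


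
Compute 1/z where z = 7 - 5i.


|z|^2 = 49+25 = 74
1/z = (7 + 5i)/74

1/z = 0.0946 + 0.0676i


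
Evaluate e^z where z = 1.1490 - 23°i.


e^1.1490 = 3.1550
cos(-23°) = 0.9205
sin(-23°) = -0.39073
Real = 3.1550*0.9205 = 2.9042
Imag = 3.1550*(-0.39073) = -1.2328

2.9042 - 1.2328i


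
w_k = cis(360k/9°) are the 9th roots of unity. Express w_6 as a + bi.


Angle = 360*6/9 = 240°
a = cos(240°) = -0.5000
b = sin(240°) = -0.8660

-0.5000 - 0.8660i


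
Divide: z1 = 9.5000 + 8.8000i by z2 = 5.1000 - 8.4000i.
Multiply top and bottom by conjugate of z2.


Conjugate of z2 = 5.1000 + 8.4000i
Numerator: (9.5000 + 8.8000i)(5.1000 + 8.4000i) = -25.4700 + 124.6800i
Denominator: 5.1^2 + (-8.4)^2 = 96.57
Result = (-25.4700 + 124.6800i)/96.57

-0.2637 + 1.2911i


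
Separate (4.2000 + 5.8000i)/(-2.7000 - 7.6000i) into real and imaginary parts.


Multiply by conjugate: (4.2000 + 5.8000i)(-2.7000 + 7.6000i) / ((-2.7)^2 + (-7.6)^2)
Numerator real = 4.2*(-2.7) + 5.8*(-7.6) = -55.42
Numerator imag = 5.8*(-2.7) - 4.2*(-7.6) = 16.26
Denominator = 65.05
Re(z) = -55.42/65.05 = -0.8520
Im(z) = 16.26/65.05 = 0.2500

Re(z) = -0.8520, Im(z) = 0.2500


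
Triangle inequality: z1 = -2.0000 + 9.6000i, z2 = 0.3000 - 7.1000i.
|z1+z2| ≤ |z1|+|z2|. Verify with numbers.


|z1| = sqrt((-2)^2 + 9.6^2) = sqrt(96.16) = 9.8061
|z2| = sqrt(0.3^2 + (-7.1)^2) = sqrt(50.5) = 7.1063
z1+z2 = -1.7000 + 2.5000i
|z1+z2| = sqrt(9.14) = 3.0232
|z1|+|z2| = 9.8061 + 7.1063 = 16.9124

|z1+z2| = 3.0232 ≤ |z1|+|z2| = 16.9124 (verified)


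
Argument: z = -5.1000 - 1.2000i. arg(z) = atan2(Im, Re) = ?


Re = -5.1, Im = -1.2
arg = atan2(-1.2, -5.1) = -166.7595 degrees

arg(z) = -166.7595 degrees


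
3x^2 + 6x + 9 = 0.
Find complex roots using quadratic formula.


disc = 6^2 - 4*3*9 = 36 - 108 = -72
sqrt(|disc|) = sqrt(72) = 8.4853
Real part = -6/(2*3) = -1.0000
Imag part = 8.4853/(2*3) = 1.4142

-1.0000 ± 1.4142i


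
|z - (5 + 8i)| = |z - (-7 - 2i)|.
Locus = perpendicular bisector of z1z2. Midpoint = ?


Equal distances means the locus is the perpendicular bisector of z1 and z2.
Midpoint = ((5+(-7))/2, (8+(-2))/2) = (-1.0000, 3.0000)

Perpendicular bisector through (-1.0000, 3.0000)


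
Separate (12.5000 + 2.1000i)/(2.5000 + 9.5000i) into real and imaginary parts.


Multiply by conjugate: (12.5000 + 2.1000i)(2.5000 - 9.5000i) / (2.5^2 + 9.5^2)
Numerator real = 12.5*2.5 + 2.1*9.5 = 51.2
Numerator imag = 2.1*2.5 - 12.5*9.5 = -113.5
Denominator = 96.5
Re(z) = 51.2/96.5 = 0.5306
Im(z) = -113.5/96.5 = -1.1762

Re(z) = 0.5306, Im(z) = -1.1762


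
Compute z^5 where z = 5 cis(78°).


r^5 = 5^5 = 3125
n*theta = 5*78° = 390° = 30° (mod 360)
a = 3125*cos(30°) = 2706.3294
b = 3125*sin(30°) = 1562.5000

3125 cis(30°) = 2706.3294 + 1562.5000i


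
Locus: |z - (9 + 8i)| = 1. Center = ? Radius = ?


|z - z0| = r is a circle with center z0 and radius r.
Center = (9, 8), radius = 1

Circle with center (9, 8) and radius 1


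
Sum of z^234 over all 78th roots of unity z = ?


The roots are w_k = w^k with w = e^(2*pi*i/78), and (w^k)^234 = (w^234)^k.
So S = 1 + u + u^2 + ... + u^(77) with u = w^234.
234 = 3*78 + 0, so 234 is a multiple of 78 and u = (w^78)^3 = 1.
Every one of the 78 terms equals 1: S = 78

S = 78


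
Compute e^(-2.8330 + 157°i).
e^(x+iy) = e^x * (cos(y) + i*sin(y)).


e^-2.8330 = 0.05884
cos(157°) = -0.9205
sin(157°) = 0.3907
Real = 0.05884*(-0.9205) = -0.0542
Imag = 0.05884*0.3907 = 0.0230

-0.0542 + 0.0230i


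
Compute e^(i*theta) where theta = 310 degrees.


cos(310°) = 0.6428
sin(310°) = -0.7660

e^(i*310°) = 0.6428 - 0.7660i


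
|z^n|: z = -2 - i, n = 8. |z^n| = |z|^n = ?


|z| = sqrt(4+1) = sqrt(5) = 2.2361
|z^8| = |z|^8 = (sqrt(5))^8 = 5^4 = 625

|z^8| = 625


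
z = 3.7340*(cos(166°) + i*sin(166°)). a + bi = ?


a = 3.7340*cos(166°) = 3.7340*(-0.9703) = -3.6231
b = 3.7340*sin(166°) = 3.7340*0.2419 = 0.9033

-3.6231 + 0.9033i


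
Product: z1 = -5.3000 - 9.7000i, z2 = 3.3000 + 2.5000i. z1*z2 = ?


Real = -5.3*3.3 - (-9.7)*2.5 = -17.49 - (-24.25) = 6.76
Imag = -5.3*2.5 + 3.3*(-9.7) = -13.25 - (32.01) = -45.26

6.7600 - 45.2600i


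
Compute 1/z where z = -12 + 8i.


|z|^2 = 144+64 = 208
1/z = (-12 - 8i)/208

1/z = -0.0577 - 0.0385i


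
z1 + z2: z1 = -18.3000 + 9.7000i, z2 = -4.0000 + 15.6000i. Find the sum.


Real: -18.3 - 4 = -22.3
Imag: 9.7 + 15.6 = 25.3

-22.3000 + 25.3000i


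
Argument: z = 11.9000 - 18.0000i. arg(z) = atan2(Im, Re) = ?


Re = 11.9, Im = -18
arg = atan2(-18, 11.9) = -56.5309 degrees

arg(z) = -56.5309 degrees


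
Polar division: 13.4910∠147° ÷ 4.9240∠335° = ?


r = 13.4910 / 4.9240 = 2.7398
theta = 147° - 335° = -188° = 172° (mod 360)

2.7398 cis(172°)


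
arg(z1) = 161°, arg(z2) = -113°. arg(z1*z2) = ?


arg(z1*z2) = 161° - 113° = 48°
Normalized to (-180°, 180°]: 48°

48°


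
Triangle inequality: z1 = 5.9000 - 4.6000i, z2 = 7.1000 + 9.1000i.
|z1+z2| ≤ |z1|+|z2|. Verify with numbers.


|z1| = sqrt(5.9^2 + (-4.6)^2) = sqrt(55.97) = 7.4813
|z2| = sqrt(7.1^2 + 9.1^2) = sqrt(133.22) = 11.5421
z1+z2 = 13.0000 + 4.5000i
|z1+z2| = sqrt(189.25) = 13.7568
|z1|+|z2| = 7.4813 + 11.5421 = 19.0234

|z1+z2| = 13.7568 ≤ |z1|+|z2| = 19.0234 (verified)


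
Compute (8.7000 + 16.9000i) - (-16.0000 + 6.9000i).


Real: 8.7 + 16 = 24.7
Imag: 16.9 - 6.9 = 10

24.7000 + 10.0000i


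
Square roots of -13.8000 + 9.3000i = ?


|z| = sqrt(190.44+86.49) = 16.6412
sqrt((|z|+a)/2) = sqrt((16.6412+(-13.8))/2) = sqrt(1.4206) = 1.1919
sqrt((|z|-a)/2) = sqrt((16.6412-(-13.8))/2) = sqrt(15.2206) = 3.9014

±(1.1919 + 3.9014i) i.e. 1.1919 + 3.9014i and -1.1919 - 3.9014i


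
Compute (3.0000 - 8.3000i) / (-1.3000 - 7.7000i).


Conjugate of z2 = -1.3000 + 7.7000i
Numerator: (3.0000 - 8.3000i)(-1.3000 + 7.7000i) = 60.0100 + 33.8900i
Denominator: (-1.3)^2 + (-7.7)^2 = 60.98
Result = (60.0100 + 33.8900i)/60.98

0.9841 + 0.5558i


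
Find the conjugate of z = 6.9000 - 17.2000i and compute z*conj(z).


z_bar = 6.9000 + 17.2000i
z*z_bar = 6.9^2 + (-17.2)^2 = 47.61 + 295.84 = 343.45

z_bar = 6.9000 + 17.2000i, z*z_bar = 343.45


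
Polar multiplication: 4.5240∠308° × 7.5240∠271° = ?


r = 4.5240 * 7.5240 = 34.0386
theta = 308° + 271° = 579° = 219° (mod 360)

34.0386 cis(219°)


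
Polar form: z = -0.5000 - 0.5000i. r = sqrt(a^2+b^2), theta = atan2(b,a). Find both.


r = sqrt(0.25+0.25) = sqrt(0.5) = 0.7071
theta = atan2(-0.5, -0.5) = -135.0000 degrees

r = 0.7071, theta = -135.0000 degrees


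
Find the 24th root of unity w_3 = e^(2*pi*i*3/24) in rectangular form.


Angle = 360*3/24 = 45°
a = cos(45°) = 0.7071
b = sin(45°) = 0.7071

0.7071 + 0.7071i
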